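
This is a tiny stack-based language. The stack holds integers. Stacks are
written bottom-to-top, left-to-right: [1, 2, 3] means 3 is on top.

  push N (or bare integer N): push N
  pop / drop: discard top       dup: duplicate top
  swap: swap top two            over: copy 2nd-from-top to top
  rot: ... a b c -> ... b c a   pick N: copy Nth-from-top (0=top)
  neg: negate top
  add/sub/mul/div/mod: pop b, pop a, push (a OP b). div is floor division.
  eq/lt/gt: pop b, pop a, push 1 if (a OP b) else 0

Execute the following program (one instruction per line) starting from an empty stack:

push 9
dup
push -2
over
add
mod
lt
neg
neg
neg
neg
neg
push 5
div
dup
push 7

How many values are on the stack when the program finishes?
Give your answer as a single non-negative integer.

After 'push 9': stack = [9] (depth 1)
After 'dup': stack = [9, 9] (depth 2)
After 'push -2': stack = [9, 9, -2] (depth 3)
After 'over': stack = [9, 9, -2, 9] (depth 4)
After 'add': stack = [9, 9, 7] (depth 3)
After 'mod': stack = [9, 2] (depth 2)
After 'lt': stack = [0] (depth 1)
After 'neg': stack = [0] (depth 1)
After 'neg': stack = [0] (depth 1)
After 'neg': stack = [0] (depth 1)
After 'neg': stack = [0] (depth 1)
After 'neg': stack = [0] (depth 1)
After 'push 5': stack = [0, 5] (depth 2)
After 'div': stack = [0] (depth 1)
After 'dup': stack = [0, 0] (depth 2)
After 'push 7': stack = [0, 0, 7] (depth 3)

Answer: 3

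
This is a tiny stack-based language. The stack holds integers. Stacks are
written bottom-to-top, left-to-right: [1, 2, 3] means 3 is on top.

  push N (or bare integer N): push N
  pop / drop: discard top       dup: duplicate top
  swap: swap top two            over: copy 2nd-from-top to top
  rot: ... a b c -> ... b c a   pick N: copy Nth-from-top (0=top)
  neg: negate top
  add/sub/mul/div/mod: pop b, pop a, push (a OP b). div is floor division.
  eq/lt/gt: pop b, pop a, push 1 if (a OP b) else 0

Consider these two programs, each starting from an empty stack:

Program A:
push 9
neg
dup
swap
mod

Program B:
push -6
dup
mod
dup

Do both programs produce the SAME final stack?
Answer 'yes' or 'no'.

Answer: no

Derivation:
Program A trace:
  After 'push 9': [9]
  After 'neg': [-9]
  After 'dup': [-9, -9]
  After 'swap': [-9, -9]
  After 'mod': [0]
Program A final stack: [0]

Program B trace:
  After 'push -6': [-6]
  After 'dup': [-6, -6]
  After 'mod': [0]
  After 'dup': [0, 0]
Program B final stack: [0, 0]
Same: no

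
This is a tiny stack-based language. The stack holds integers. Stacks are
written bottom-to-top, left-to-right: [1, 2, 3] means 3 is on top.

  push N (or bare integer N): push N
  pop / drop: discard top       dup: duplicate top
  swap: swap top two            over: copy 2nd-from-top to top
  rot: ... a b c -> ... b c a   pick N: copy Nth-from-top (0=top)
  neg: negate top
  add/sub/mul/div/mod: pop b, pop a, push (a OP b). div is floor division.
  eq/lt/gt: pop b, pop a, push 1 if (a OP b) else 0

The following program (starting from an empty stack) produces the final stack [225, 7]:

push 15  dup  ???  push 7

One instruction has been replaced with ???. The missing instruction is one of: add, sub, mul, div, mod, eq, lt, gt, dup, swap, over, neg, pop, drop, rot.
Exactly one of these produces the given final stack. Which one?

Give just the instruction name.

Answer: mul

Derivation:
Stack before ???: [15, 15]
Stack after ???:  [225]
The instruction that transforms [15, 15] -> [225] is: mul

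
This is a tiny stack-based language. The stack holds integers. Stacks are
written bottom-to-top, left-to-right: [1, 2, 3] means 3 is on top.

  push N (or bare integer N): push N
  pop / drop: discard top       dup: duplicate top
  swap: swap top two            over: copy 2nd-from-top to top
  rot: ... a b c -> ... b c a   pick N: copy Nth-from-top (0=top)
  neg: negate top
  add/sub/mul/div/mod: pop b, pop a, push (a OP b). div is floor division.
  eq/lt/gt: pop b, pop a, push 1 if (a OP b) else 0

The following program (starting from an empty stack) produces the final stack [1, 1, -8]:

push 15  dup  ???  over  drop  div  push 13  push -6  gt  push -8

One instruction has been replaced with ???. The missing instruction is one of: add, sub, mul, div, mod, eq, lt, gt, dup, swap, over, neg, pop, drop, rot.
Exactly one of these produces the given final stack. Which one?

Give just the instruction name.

Answer: swap

Derivation:
Stack before ???: [15, 15]
Stack after ???:  [15, 15]
The instruction that transforms [15, 15] -> [15, 15] is: swap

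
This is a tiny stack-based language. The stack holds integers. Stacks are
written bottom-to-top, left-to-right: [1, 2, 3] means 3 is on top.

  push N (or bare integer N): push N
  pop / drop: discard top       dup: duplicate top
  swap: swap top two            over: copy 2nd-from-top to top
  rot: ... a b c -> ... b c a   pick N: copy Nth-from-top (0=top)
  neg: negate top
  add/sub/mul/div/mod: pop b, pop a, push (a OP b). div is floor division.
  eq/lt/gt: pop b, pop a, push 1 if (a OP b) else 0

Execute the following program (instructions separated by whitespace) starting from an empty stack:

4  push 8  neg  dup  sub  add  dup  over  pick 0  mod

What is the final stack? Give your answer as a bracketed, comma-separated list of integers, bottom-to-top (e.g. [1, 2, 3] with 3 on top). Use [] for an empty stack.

After 'push 4': [4]
After 'push 8': [4, 8]
After 'neg': [4, -8]
After 'dup': [4, -8, -8]
After 'sub': [4, 0]
After 'add': [4]
After 'dup': [4, 4]
After 'over': [4, 4, 4]
After 'pick 0': [4, 4, 4, 4]
After 'mod': [4, 4, 0]

Answer: [4, 4, 0]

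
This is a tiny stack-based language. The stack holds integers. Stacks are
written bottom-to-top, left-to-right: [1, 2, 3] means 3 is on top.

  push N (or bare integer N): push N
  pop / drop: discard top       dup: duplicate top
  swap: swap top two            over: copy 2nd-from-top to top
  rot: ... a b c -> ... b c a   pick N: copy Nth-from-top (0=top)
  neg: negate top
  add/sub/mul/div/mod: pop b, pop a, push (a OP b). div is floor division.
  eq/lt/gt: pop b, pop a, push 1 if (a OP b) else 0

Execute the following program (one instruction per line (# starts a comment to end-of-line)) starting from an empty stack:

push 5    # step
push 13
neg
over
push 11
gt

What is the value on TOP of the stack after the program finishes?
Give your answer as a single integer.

Answer: 0

Derivation:
After 'push 5': [5]
After 'push 13': [5, 13]
After 'neg': [5, -13]
After 'over': [5, -13, 5]
After 'push 11': [5, -13, 5, 11]
After 'gt': [5, -13, 0]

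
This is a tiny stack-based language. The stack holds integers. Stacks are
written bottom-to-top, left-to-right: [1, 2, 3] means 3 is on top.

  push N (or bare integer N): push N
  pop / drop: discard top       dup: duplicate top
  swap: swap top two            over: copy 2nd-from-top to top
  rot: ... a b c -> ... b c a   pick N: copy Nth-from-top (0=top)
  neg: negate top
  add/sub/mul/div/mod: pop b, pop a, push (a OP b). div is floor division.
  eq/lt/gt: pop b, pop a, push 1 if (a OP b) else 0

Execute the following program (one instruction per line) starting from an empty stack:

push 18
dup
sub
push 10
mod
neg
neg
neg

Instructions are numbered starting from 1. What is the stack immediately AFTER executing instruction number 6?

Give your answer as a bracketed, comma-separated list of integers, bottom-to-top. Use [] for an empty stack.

Step 1 ('push 18'): [18]
Step 2 ('dup'): [18, 18]
Step 3 ('sub'): [0]
Step 4 ('push 10'): [0, 10]
Step 5 ('mod'): [0]
Step 6 ('neg'): [0]

Answer: [0]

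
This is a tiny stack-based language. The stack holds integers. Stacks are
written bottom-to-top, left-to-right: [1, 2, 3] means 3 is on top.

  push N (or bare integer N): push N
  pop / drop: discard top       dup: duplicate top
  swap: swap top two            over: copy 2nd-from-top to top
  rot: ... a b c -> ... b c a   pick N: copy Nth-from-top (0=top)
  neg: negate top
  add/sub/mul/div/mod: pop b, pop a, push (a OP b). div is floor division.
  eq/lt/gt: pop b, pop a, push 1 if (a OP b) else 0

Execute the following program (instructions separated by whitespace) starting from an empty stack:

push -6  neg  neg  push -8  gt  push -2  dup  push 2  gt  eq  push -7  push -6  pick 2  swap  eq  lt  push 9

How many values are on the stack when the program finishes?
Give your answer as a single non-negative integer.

Answer: 4

Derivation:
After 'push -6': stack = [-6] (depth 1)
After 'neg': stack = [6] (depth 1)
After 'neg': stack = [-6] (depth 1)
After 'push -8': stack = [-6, -8] (depth 2)
After 'gt': stack = [1] (depth 1)
After 'push -2': stack = [1, -2] (depth 2)
After 'dup': stack = [1, -2, -2] (depth 3)
After 'push 2': stack = [1, -2, -2, 2] (depth 4)
After 'gt': stack = [1, -2, 0] (depth 3)
After 'eq': stack = [1, 0] (depth 2)
After 'push -7': stack = [1, 0, -7] (depth 3)
After 'push -6': stack = [1, 0, -7, -6] (depth 4)
After 'pick 2': stack = [1, 0, -7, -6, 0] (depth 5)
After 'swap': stack = [1, 0, -7, 0, -6] (depth 5)
After 'eq': stack = [1, 0, -7, 0] (depth 4)
After 'lt': stack = [1, 0, 1] (depth 3)
After 'push 9': stack = [1, 0, 1, 9] (depth 4)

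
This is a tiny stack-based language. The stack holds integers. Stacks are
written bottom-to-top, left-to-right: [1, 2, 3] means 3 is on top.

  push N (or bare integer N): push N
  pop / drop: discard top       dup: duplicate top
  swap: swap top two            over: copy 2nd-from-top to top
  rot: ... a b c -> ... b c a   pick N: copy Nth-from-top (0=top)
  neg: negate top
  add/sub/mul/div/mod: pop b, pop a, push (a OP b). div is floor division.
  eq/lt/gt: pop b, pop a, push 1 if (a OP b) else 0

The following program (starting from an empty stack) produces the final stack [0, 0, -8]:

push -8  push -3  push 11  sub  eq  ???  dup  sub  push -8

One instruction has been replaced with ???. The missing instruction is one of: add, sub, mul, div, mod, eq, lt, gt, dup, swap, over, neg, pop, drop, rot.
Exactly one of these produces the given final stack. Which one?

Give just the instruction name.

Answer: dup

Derivation:
Stack before ???: [0]
Stack after ???:  [0, 0]
The instruction that transforms [0] -> [0, 0] is: dup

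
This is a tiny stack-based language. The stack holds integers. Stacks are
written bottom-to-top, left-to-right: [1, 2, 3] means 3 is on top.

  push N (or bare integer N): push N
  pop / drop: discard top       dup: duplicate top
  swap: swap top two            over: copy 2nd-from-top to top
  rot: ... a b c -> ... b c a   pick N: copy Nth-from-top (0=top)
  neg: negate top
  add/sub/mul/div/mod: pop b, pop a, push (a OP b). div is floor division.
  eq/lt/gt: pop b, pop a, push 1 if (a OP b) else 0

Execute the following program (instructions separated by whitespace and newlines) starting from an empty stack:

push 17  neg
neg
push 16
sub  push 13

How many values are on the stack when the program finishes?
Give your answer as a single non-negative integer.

After 'push 17': stack = [17] (depth 1)
After 'neg': stack = [-17] (depth 1)
After 'neg': stack = [17] (depth 1)
After 'push 16': stack = [17, 16] (depth 2)
After 'sub': stack = [1] (depth 1)
After 'push 13': stack = [1, 13] (depth 2)

Answer: 2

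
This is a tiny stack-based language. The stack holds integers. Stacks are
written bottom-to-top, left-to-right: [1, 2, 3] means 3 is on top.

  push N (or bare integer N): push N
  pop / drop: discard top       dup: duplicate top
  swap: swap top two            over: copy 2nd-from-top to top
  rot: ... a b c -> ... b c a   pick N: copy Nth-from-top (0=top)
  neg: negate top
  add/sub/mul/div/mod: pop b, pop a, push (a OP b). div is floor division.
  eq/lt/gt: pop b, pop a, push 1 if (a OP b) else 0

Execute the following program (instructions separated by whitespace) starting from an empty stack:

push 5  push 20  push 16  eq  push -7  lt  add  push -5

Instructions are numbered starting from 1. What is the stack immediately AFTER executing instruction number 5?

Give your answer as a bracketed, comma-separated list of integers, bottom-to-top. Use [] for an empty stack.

Answer: [5, 0, -7]

Derivation:
Step 1 ('push 5'): [5]
Step 2 ('push 20'): [5, 20]
Step 3 ('push 16'): [5, 20, 16]
Step 4 ('eq'): [5, 0]
Step 5 ('push -7'): [5, 0, -7]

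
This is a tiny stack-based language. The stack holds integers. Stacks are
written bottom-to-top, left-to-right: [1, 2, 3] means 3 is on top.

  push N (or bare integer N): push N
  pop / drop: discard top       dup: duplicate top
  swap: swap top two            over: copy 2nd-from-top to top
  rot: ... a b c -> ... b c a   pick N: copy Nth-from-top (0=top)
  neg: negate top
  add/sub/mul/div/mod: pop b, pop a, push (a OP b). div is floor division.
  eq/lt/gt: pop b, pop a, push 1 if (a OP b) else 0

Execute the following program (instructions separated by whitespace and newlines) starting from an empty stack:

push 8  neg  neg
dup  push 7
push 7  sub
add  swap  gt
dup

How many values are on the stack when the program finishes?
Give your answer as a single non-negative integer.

Answer: 2

Derivation:
After 'push 8': stack = [8] (depth 1)
After 'neg': stack = [-8] (depth 1)
After 'neg': stack = [8] (depth 1)
After 'dup': stack = [8, 8] (depth 2)
After 'push 7': stack = [8, 8, 7] (depth 3)
After 'push 7': stack = [8, 8, 7, 7] (depth 4)
After 'sub': stack = [8, 8, 0] (depth 3)
After 'add': stack = [8, 8] (depth 2)
After 'swap': stack = [8, 8] (depth 2)
After 'gt': stack = [0] (depth 1)
After 'dup': stack = [0, 0] (depth 2)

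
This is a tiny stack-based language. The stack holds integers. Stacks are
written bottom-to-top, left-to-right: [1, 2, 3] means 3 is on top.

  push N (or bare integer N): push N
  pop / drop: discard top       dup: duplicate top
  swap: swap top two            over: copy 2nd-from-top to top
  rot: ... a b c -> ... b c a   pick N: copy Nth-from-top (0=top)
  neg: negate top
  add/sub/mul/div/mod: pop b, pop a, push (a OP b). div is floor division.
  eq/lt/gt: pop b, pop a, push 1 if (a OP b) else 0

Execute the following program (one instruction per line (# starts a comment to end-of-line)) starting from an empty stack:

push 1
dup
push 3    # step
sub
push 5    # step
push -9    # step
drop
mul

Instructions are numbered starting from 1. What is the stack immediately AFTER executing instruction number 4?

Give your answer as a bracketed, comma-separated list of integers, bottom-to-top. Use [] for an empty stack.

Answer: [1, -2]

Derivation:
Step 1 ('push 1'): [1]
Step 2 ('dup'): [1, 1]
Step 3 ('push 3'): [1, 1, 3]
Step 4 ('sub'): [1, -2]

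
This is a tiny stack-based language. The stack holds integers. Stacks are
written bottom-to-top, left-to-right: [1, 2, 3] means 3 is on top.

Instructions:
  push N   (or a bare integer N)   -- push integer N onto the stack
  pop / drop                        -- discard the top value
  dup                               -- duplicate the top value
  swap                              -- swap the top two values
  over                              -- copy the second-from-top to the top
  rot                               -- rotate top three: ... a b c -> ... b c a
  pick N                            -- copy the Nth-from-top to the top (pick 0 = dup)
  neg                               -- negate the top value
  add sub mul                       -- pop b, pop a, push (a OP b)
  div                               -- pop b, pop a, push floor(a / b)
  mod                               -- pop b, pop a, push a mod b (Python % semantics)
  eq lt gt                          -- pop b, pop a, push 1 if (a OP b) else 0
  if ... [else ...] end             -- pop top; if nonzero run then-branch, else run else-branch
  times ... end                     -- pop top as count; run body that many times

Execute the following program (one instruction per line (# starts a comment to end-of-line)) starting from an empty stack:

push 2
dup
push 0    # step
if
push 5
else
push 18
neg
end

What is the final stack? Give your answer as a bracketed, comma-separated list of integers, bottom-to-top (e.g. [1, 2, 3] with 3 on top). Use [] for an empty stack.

Answer: [2, 2, -18]

Derivation:
After 'push 2': [2]
After 'dup': [2, 2]
After 'push 0': [2, 2, 0]
After 'if': [2, 2]
After 'push 18': [2, 2, 18]
After 'neg': [2, 2, -18]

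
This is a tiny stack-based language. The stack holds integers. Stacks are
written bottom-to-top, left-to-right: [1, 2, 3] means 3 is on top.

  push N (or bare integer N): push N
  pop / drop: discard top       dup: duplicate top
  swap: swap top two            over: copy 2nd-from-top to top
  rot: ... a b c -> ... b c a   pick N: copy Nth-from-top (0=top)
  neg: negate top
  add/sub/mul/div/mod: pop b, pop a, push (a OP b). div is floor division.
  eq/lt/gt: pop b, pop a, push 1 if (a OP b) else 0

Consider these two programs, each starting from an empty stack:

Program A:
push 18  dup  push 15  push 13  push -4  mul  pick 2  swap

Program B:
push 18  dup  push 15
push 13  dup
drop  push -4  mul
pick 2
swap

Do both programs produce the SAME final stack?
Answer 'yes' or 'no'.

Answer: yes

Derivation:
Program A trace:
  After 'push 18': [18]
  After 'dup': [18, 18]
  After 'push 15': [18, 18, 15]
  After 'push 13': [18, 18, 15, 13]
  After 'push -4': [18, 18, 15, 13, -4]
  After 'mul': [18, 18, 15, -52]
  After 'pick 2': [18, 18, 15, -52, 18]
  After 'swap': [18, 18, 15, 18, -52]
Program A final stack: [18, 18, 15, 18, -52]

Program B trace:
  After 'push 18': [18]
  After 'dup': [18, 18]
  After 'push 15': [18, 18, 15]
  After 'push 13': [18, 18, 15, 13]
  After 'dup': [18, 18, 15, 13, 13]
  After 'drop': [18, 18, 15, 13]
  After 'push -4': [18, 18, 15, 13, -4]
  After 'mul': [18, 18, 15, -52]
  After 'pick 2': [18, 18, 15, -52, 18]
  After 'swap': [18, 18, 15, 18, -52]
Program B final stack: [18, 18, 15, 18, -52]
Same: yes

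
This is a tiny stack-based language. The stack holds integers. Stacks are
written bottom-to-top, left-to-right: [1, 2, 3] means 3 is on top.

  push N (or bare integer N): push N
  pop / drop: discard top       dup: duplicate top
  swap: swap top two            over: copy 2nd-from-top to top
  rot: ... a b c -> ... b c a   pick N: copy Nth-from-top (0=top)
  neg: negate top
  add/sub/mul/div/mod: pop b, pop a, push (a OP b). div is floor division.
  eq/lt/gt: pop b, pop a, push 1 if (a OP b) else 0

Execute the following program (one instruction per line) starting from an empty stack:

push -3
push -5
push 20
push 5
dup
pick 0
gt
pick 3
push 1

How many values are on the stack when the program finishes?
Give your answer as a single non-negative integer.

After 'push -3': stack = [-3] (depth 1)
After 'push -5': stack = [-3, -5] (depth 2)
After 'push 20': stack = [-3, -5, 20] (depth 3)
After 'push 5': stack = [-3, -5, 20, 5] (depth 4)
After 'dup': stack = [-3, -5, 20, 5, 5] (depth 5)
After 'pick 0': stack = [-3, -5, 20, 5, 5, 5] (depth 6)
After 'gt': stack = [-3, -5, 20, 5, 0] (depth 5)
After 'pick 3': stack = [-3, -5, 20, 5, 0, -5] (depth 6)
After 'push 1': stack = [-3, -5, 20, 5, 0, -5, 1] (depth 7)

Answer: 7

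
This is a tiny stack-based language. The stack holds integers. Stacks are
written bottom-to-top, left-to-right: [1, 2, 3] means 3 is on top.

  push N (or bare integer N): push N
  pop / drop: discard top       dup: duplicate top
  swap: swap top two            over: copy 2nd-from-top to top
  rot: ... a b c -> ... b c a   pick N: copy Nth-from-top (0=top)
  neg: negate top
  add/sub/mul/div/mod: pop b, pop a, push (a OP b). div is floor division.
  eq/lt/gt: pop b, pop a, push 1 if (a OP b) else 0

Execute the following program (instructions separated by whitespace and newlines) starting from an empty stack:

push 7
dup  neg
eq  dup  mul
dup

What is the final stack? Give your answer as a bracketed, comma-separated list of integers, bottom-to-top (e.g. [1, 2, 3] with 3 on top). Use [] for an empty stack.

After 'push 7': [7]
After 'dup': [7, 7]
After 'neg': [7, -7]
After 'eq': [0]
After 'dup': [0, 0]
After 'mul': [0]
After 'dup': [0, 0]

Answer: [0, 0]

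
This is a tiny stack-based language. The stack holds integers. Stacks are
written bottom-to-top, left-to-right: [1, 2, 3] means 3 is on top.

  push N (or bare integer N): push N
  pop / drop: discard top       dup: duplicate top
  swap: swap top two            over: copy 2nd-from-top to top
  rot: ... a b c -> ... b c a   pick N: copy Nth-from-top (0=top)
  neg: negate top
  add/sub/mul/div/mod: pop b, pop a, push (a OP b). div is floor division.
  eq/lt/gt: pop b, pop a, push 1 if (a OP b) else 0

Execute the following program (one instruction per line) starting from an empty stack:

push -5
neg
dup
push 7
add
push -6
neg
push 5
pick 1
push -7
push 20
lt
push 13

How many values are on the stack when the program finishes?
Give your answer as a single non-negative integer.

After 'push -5': stack = [-5] (depth 1)
After 'neg': stack = [5] (depth 1)
After 'dup': stack = [5, 5] (depth 2)
After 'push 7': stack = [5, 5, 7] (depth 3)
After 'add': stack = [5, 12] (depth 2)
After 'push -6': stack = [5, 12, -6] (depth 3)
After 'neg': stack = [5, 12, 6] (depth 3)
After 'push 5': stack = [5, 12, 6, 5] (depth 4)
After 'pick 1': stack = [5, 12, 6, 5, 6] (depth 5)
After 'push -7': stack = [5, 12, 6, 5, 6, -7] (depth 6)
After 'push 20': stack = [5, 12, 6, 5, 6, -7, 20] (depth 7)
After 'lt': stack = [5, 12, 6, 5, 6, 1] (depth 6)
After 'push 13': stack = [5, 12, 6, 5, 6, 1, 13] (depth 7)

Answer: 7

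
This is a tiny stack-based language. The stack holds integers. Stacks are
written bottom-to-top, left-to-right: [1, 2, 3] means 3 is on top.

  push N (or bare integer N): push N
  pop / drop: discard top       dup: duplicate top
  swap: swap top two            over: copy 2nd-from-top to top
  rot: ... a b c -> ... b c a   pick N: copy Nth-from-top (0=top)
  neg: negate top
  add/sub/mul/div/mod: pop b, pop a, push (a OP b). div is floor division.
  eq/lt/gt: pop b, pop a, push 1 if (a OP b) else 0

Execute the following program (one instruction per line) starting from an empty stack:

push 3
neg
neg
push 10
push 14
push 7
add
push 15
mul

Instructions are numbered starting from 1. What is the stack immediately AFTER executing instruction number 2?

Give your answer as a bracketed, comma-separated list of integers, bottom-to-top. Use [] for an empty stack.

Answer: [-3]

Derivation:
Step 1 ('push 3'): [3]
Step 2 ('neg'): [-3]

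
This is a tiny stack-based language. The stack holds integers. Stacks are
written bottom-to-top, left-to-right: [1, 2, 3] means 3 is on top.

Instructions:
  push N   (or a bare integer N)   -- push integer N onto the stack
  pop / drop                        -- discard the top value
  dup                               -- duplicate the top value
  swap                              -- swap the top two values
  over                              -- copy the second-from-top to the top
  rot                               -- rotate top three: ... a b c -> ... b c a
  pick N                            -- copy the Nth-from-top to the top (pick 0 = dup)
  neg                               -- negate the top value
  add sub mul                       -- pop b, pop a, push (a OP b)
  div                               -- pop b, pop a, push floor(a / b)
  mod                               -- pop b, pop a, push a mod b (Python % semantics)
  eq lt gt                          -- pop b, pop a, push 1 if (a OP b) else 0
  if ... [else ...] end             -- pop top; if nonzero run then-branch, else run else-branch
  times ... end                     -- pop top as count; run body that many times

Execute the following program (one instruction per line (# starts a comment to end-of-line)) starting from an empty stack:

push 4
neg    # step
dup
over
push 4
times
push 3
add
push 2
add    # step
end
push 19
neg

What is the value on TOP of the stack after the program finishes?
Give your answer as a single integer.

After 'push 4': [4]
After 'neg': [-4]
After 'dup': [-4, -4]
After 'over': [-4, -4, -4]
After 'push 4': [-4, -4, -4, 4]
After 'times': [-4, -4, -4]
After 'push 3': [-4, -4, -4, 3]
After 'add': [-4, -4, -1]
After 'push 2': [-4, -4, -1, 2]
After 'add': [-4, -4, 1]
  ...
After 'push 3': [-4, -4, 6, 3]
After 'add': [-4, -4, 9]
After 'push 2': [-4, -4, 9, 2]
After 'add': [-4, -4, 11]
After 'push 3': [-4, -4, 11, 3]
After 'add': [-4, -4, 14]
After 'push 2': [-4, -4, 14, 2]
After 'add': [-4, -4, 16]
After 'push 19': [-4, -4, 16, 19]
After 'neg': [-4, -4, 16, -19]

Answer: -19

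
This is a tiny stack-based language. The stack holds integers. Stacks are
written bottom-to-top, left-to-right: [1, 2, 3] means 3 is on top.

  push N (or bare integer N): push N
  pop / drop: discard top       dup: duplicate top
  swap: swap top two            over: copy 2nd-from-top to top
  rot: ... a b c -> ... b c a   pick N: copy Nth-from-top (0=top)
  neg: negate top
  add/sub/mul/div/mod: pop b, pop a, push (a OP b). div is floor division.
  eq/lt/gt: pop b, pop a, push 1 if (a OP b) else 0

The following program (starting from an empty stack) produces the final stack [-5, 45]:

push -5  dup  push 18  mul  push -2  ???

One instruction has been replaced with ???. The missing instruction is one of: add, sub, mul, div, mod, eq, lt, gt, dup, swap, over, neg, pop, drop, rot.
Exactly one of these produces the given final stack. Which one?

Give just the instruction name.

Stack before ???: [-5, -90, -2]
Stack after ???:  [-5, 45]
The instruction that transforms [-5, -90, -2] -> [-5, 45] is: div

Answer: div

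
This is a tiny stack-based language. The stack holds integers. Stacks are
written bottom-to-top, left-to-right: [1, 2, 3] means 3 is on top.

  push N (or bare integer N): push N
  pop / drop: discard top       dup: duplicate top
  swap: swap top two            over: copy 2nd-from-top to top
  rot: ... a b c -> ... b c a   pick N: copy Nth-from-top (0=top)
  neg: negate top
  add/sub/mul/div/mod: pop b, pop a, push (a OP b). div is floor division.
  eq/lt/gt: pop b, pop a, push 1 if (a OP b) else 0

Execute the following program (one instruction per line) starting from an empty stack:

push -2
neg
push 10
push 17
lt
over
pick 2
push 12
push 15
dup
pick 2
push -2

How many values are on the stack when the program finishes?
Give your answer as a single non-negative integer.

After 'push -2': stack = [-2] (depth 1)
After 'neg': stack = [2] (depth 1)
After 'push 10': stack = [2, 10] (depth 2)
After 'push 17': stack = [2, 10, 17] (depth 3)
After 'lt': stack = [2, 1] (depth 2)
After 'over': stack = [2, 1, 2] (depth 3)
After 'pick 2': stack = [2, 1, 2, 2] (depth 4)
After 'push 12': stack = [2, 1, 2, 2, 12] (depth 5)
After 'push 15': stack = [2, 1, 2, 2, 12, 15] (depth 6)
After 'dup': stack = [2, 1, 2, 2, 12, 15, 15] (depth 7)
After 'pick 2': stack = [2, 1, 2, 2, 12, 15, 15, 12] (depth 8)
After 'push -2': stack = [2, 1, 2, 2, 12, 15, 15, 12, -2] (depth 9)

Answer: 9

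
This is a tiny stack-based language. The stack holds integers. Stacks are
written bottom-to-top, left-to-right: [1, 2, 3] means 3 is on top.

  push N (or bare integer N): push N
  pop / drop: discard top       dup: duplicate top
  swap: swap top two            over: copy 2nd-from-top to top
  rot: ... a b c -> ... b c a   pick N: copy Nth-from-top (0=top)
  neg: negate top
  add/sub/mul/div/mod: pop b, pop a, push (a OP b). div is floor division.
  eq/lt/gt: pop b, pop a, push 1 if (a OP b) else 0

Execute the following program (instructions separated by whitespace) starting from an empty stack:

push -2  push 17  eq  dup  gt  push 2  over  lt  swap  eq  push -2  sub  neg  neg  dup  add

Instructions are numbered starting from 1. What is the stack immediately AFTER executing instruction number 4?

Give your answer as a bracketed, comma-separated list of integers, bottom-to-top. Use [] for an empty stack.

Answer: [0, 0]

Derivation:
Step 1 ('push -2'): [-2]
Step 2 ('push 17'): [-2, 17]
Step 3 ('eq'): [0]
Step 4 ('dup'): [0, 0]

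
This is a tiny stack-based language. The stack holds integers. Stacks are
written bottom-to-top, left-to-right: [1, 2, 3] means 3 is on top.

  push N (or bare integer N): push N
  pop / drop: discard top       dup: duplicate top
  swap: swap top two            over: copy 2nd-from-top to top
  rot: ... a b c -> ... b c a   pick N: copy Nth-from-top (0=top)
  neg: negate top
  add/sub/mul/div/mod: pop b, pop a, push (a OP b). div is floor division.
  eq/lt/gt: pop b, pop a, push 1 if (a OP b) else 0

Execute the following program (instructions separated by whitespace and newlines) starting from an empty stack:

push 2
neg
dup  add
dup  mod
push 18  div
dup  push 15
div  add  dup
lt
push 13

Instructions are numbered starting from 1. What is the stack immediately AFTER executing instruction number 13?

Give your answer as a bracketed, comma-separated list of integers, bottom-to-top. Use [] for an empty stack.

Step 1 ('push 2'): [2]
Step 2 ('neg'): [-2]
Step 3 ('dup'): [-2, -2]
Step 4 ('add'): [-4]
Step 5 ('dup'): [-4, -4]
Step 6 ('mod'): [0]
Step 7 ('push 18'): [0, 18]
Step 8 ('div'): [0]
Step 9 ('dup'): [0, 0]
Step 10 ('push 15'): [0, 0, 15]
Step 11 ('div'): [0, 0]
Step 12 ('add'): [0]
Step 13 ('dup'): [0, 0]

Answer: [0, 0]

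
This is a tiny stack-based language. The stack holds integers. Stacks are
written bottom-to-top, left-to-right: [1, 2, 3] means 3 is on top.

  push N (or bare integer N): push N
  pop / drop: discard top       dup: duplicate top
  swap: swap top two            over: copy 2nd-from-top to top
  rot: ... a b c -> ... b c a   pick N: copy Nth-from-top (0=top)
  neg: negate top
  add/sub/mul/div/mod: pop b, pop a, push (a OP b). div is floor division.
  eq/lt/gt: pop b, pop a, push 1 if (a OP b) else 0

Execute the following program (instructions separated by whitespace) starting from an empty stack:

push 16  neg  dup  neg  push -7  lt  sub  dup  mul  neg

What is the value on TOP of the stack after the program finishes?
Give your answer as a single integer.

After 'push 16': [16]
After 'neg': [-16]
After 'dup': [-16, -16]
After 'neg': [-16, 16]
After 'push -7': [-16, 16, -7]
After 'lt': [-16, 0]
After 'sub': [-16]
After 'dup': [-16, -16]
After 'mul': [256]
After 'neg': [-256]

Answer: -256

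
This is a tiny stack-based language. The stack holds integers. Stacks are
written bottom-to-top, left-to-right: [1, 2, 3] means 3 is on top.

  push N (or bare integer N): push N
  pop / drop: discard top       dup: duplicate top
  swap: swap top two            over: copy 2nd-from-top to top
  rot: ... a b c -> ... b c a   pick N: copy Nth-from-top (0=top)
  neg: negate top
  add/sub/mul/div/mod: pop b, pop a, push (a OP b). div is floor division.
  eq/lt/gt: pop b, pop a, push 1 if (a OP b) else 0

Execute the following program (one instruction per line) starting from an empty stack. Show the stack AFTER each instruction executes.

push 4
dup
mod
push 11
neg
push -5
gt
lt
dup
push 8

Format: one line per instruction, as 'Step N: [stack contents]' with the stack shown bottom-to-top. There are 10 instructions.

Step 1: [4]
Step 2: [4, 4]
Step 3: [0]
Step 4: [0, 11]
Step 5: [0, -11]
Step 6: [0, -11, -5]
Step 7: [0, 0]
Step 8: [0]
Step 9: [0, 0]
Step 10: [0, 0, 8]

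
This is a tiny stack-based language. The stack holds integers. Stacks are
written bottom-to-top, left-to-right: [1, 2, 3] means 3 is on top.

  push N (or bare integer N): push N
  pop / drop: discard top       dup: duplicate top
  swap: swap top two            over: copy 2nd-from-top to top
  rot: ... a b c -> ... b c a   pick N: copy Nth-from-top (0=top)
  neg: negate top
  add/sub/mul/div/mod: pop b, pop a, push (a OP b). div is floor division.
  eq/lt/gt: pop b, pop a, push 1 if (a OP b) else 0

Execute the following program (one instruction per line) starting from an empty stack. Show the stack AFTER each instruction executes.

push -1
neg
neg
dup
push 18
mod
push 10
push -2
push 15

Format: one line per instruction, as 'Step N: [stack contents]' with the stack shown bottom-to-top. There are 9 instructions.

Step 1: [-1]
Step 2: [1]
Step 3: [-1]
Step 4: [-1, -1]
Step 5: [-1, -1, 18]
Step 6: [-1, 17]
Step 7: [-1, 17, 10]
Step 8: [-1, 17, 10, -2]
Step 9: [-1, 17, 10, -2, 15]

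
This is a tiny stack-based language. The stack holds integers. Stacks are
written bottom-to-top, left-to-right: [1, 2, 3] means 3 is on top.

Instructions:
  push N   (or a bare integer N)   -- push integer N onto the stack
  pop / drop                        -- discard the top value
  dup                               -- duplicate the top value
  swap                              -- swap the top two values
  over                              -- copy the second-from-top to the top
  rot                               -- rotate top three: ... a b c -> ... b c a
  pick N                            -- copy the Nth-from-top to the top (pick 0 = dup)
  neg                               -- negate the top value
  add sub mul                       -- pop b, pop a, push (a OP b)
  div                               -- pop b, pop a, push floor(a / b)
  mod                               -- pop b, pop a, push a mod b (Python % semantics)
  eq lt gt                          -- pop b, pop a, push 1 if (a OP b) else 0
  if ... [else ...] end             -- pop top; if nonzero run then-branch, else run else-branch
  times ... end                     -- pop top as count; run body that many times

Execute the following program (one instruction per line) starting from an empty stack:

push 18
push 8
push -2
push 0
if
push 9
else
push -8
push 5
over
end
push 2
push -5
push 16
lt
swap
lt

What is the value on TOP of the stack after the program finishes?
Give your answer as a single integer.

Answer: 1

Derivation:
After 'push 18': [18]
After 'push 8': [18, 8]
After 'push -2': [18, 8, -2]
After 'push 0': [18, 8, -2, 0]
After 'if': [18, 8, -2]
After 'push -8': [18, 8, -2, -8]
After 'push 5': [18, 8, -2, -8, 5]
After 'over': [18, 8, -2, -8, 5, -8]
After 'push 2': [18, 8, -2, -8, 5, -8, 2]
After 'push -5': [18, 8, -2, -8, 5, -8, 2, -5]
After 'push 16': [18, 8, -2, -8, 5, -8, 2, -5, 16]
After 'lt': [18, 8, -2, -8, 5, -8, 2, 1]
After 'swap': [18, 8, -2, -8, 5, -8, 1, 2]
After 'lt': [18, 8, -2, -8, 5, -8, 1]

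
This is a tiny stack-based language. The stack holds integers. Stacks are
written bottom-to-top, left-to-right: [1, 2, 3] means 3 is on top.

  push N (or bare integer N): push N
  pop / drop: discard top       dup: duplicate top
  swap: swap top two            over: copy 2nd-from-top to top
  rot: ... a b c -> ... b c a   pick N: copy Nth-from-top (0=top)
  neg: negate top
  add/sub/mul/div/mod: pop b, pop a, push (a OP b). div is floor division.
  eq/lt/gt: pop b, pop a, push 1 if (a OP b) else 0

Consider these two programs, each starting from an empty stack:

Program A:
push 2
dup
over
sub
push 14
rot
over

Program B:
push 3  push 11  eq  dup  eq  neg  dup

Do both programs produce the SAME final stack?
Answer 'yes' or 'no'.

Answer: no

Derivation:
Program A trace:
  After 'push 2': [2]
  After 'dup': [2, 2]
  After 'over': [2, 2, 2]
  After 'sub': [2, 0]
  After 'push 14': [2, 0, 14]
  After 'rot': [0, 14, 2]
  After 'over': [0, 14, 2, 14]
Program A final stack: [0, 14, 2, 14]

Program B trace:
  After 'push 3': [3]
  After 'push 11': [3, 11]
  After 'eq': [0]
  After 'dup': [0, 0]
  After 'eq': [1]
  After 'neg': [-1]
  After 'dup': [-1, -1]
Program B final stack: [-1, -1]
Same: no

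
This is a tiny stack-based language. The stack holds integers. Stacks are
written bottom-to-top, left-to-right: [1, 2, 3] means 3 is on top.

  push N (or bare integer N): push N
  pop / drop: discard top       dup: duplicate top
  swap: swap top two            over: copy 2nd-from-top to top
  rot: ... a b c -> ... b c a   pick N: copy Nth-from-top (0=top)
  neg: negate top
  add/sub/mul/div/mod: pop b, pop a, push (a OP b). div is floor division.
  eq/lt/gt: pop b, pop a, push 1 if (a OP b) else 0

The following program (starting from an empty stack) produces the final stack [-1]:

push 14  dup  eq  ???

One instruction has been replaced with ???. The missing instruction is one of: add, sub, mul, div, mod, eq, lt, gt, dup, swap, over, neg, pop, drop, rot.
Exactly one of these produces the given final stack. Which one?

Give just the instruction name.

Answer: neg

Derivation:
Stack before ???: [1]
Stack after ???:  [-1]
The instruction that transforms [1] -> [-1] is: neg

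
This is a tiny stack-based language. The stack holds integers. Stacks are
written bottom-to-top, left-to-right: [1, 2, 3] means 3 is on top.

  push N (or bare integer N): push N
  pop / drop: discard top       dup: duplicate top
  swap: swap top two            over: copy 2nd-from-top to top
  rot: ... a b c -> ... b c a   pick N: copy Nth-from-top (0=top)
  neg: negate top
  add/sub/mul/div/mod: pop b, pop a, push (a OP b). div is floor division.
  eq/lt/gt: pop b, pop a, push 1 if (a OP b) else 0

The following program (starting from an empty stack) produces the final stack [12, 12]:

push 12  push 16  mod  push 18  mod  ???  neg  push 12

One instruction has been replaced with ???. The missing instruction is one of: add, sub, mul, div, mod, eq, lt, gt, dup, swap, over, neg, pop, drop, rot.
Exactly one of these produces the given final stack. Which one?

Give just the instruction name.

Stack before ???: [12]
Stack after ???:  [-12]
The instruction that transforms [12] -> [-12] is: neg

Answer: neg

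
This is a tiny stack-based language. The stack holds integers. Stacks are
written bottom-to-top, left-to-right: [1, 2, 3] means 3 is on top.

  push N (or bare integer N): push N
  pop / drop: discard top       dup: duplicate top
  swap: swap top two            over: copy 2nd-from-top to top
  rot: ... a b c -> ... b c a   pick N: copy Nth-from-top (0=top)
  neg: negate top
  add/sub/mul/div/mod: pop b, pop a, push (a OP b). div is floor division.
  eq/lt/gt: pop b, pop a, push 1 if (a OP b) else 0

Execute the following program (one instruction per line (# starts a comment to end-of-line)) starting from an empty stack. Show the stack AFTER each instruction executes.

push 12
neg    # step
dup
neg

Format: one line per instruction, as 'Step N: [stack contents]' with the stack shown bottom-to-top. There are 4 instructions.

Step 1: [12]
Step 2: [-12]
Step 3: [-12, -12]
Step 4: [-12, 12]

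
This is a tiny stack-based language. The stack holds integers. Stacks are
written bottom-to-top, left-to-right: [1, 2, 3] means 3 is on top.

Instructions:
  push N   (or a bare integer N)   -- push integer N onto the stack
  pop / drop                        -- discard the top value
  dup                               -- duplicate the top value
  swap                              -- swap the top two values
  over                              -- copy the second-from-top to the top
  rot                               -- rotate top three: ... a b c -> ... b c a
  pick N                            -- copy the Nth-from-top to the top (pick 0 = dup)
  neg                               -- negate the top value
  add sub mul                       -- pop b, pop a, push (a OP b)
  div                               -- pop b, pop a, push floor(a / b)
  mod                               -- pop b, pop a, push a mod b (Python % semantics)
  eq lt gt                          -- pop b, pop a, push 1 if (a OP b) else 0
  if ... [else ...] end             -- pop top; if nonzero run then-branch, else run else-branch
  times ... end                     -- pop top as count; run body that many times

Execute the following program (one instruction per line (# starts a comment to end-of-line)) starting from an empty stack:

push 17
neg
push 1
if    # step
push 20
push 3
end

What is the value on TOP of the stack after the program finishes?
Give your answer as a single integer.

After 'push 17': [17]
After 'neg': [-17]
After 'push 1': [-17, 1]
After 'if': [-17]
After 'push 20': [-17, 20]
After 'push 3': [-17, 20, 3]

Answer: 3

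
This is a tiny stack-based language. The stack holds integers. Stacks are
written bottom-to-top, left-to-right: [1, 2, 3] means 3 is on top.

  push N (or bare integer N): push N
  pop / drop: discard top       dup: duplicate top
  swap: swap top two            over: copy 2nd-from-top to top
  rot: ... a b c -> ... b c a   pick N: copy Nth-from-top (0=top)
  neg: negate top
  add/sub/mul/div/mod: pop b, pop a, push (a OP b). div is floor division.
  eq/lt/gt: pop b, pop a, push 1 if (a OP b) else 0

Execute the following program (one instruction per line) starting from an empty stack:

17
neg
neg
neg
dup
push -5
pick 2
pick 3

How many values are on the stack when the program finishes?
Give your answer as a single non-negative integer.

After 'push 17': stack = [17] (depth 1)
After 'neg': stack = [-17] (depth 1)
After 'neg': stack = [17] (depth 1)
After 'neg': stack = [-17] (depth 1)
After 'dup': stack = [-17, -17] (depth 2)
After 'push -5': stack = [-17, -17, -5] (depth 3)
After 'pick 2': stack = [-17, -17, -5, -17] (depth 4)
After 'pick 3': stack = [-17, -17, -5, -17, -17] (depth 5)

Answer: 5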